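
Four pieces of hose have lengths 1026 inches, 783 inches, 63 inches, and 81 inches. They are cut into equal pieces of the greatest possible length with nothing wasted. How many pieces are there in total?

217

Piece length = gcd(1026, 783, 63, 81).
1026 = 2 × 3^3 × 19
783 = 3^3 × 29
63 = 3^2 × 7
81 = 3^4
gcd(1026, 783, 63, 81) = 3^2 = 9.
Total pieces = 1026/9 + 783/9 + 63/9 + 81/9 = 114 + 87 + 7 + 9 = 217.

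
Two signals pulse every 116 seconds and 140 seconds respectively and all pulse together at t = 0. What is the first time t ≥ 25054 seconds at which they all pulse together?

28420 seconds

Joint pulses occur at multiples of LCM(116, 140).
116 = 2^2 × 29
140 = 2^2 × 5 × 7
LCM(116, 140) = 2^2 × 5 × 7 × 29 = 4060.
Smallest multiple of 4060 that is ≥ 25054: ⌈25054/4060⌉ × 4060 = 7 × 4060 = 28420.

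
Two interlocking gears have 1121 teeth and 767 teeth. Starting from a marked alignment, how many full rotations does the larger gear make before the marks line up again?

All finish a whole number of cycles simultaneously at t = LCM of the periods.
1121 = 19 × 59
767 = 13 × 59
LCM(1121, 767) = 13 × 19 × 59 = 14573.
Rotations for period 1121: 14573 / 1121 = 13.

13 rotations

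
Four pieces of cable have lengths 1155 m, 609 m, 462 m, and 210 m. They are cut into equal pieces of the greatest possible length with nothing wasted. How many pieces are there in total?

116

Piece length = gcd(1155, 609, 462, 210).
1155 = 3 × 5 × 7 × 11
609 = 3 × 7 × 29
462 = 2 × 3 × 7 × 11
210 = 2 × 3 × 5 × 7
gcd(1155, 609, 462, 210) = 3 × 7 = 21.
Total pieces = 1155/21 + 609/21 + 462/21 + 210/21 = 55 + 29 + 22 + 10 = 116.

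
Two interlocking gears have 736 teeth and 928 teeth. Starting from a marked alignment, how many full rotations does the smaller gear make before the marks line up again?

29 rotations

The first common completion time is the LCM of the periods.
736 = 2^5 × 23
928 = 2^5 × 29
LCM(736, 928) = 2^5 × 23 × 29 = 21344.
Rotations for period 736: 21344 / 736 = 29.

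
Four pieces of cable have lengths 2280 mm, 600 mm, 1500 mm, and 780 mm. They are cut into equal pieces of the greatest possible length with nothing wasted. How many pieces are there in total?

Piece length = gcd(2280, 600, 1500, 780).
2280 = 2^3 × 3 × 5 × 19
600 = 2^3 × 3 × 5^2
1500 = 2^2 × 3 × 5^3
780 = 2^2 × 3 × 5 × 13
gcd(2280, 600, 1500, 780) = 2^2 × 3 × 5 = 60.
Total pieces = 2280/60 + 600/60 + 1500/60 + 780/60 = 38 + 10 + 25 + 13 = 86.

86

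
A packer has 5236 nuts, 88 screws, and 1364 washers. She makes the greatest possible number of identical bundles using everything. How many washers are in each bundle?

Number of bundles = gcd(5236, 88, 1364).
5236 = 2^2 × 7 × 11 × 17
88 = 2^3 × 11
1364 = 2^2 × 11 × 31
gcd(5236, 88, 1364) = 2^2 × 11 = 44.
washers per bundle = 1364 / 44 = 31.

31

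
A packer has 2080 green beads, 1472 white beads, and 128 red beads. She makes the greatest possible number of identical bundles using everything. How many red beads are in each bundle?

Number of bundles = gcd(2080, 1472, 128).
2080 = 2^5 × 5 × 13
1472 = 2^6 × 23
128 = 2^7
gcd(2080, 1472, 128) = 2^5 = 32.
red beads per bundle = 128 / 32 = 4.

4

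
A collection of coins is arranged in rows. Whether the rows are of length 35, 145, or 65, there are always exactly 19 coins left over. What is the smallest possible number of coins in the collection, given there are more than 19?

N − 19 must be a common multiple of 35, 145, and 65.
35 = 5 × 7
145 = 5 × 29
65 = 5 × 13
LCM(35, 145, 65) = 5 × 7 × 13 × 29 = 13195.
Smallest N > 19 is LCM + 19 = 13195 + 19 = 13214.

13214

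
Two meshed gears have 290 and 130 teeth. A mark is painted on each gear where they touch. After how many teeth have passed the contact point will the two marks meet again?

They coincide at every common multiple of the periods; the first is the LCM.
290 = 2 × 5 × 29
130 = 2 × 5 × 13
LCM(290, 130) = 2 × 5 × 13 × 29 = 3770.

3770 teeth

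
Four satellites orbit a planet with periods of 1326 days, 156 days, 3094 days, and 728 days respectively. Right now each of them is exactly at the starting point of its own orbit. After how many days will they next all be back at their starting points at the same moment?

The first simultaneous occurrence is after LCM of the individual periods.
1326 = 2 × 3 × 13 × 17
156 = 2^2 × 3 × 13
3094 = 2 × 7 × 13 × 17
728 = 2^3 × 7 × 13
LCM(1326, 156, 3094, 728) = 2^3 × 3 × 7 × 13 × 17 = 37128.

37128 days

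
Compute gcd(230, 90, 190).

10

230 = 2 × 5 × 23
90 = 2 × 3^2 × 5
190 = 2 × 5 × 19
gcd(230, 90, 190) = 2 × 5 = 10.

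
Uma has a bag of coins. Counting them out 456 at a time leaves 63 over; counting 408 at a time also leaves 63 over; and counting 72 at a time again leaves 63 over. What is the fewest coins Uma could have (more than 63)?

23319

N − 63 must be a common multiple of 456, 408, and 72.
456 = 2^3 × 3 × 19
408 = 2^3 × 3 × 17
72 = 2^3 × 3^2
LCM(456, 408, 72) = 2^3 × 3^2 × 17 × 19 = 23256.
Smallest N > 63 is LCM + 63 = 23256 + 63 = 23319.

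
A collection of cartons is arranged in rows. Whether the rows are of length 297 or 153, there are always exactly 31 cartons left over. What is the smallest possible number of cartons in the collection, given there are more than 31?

5080

N − 31 must be a common multiple of 297 and 153.
297 = 3^3 × 11
153 = 3^2 × 17
LCM(297, 153) = 3^3 × 11 × 17 = 5049.
Smallest N > 31 is LCM + 31 = 5049 + 31 = 5080.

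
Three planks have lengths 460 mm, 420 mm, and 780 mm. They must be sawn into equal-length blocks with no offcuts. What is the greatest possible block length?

20 mm

This is the greatest common divisor of 460, 420, and 780.
460 = 2^2 × 5 × 23
420 = 2^2 × 3 × 5 × 7
780 = 2^2 × 3 × 5 × 13
gcd(460, 420, 780) = 2^2 × 5 = 20.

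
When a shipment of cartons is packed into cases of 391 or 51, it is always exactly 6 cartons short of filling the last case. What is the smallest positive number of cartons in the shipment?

1167

Being 6 short of a full case of size k means N ≡ −6 (mod k), i.e. N + 6 is a multiple of each size.
391 = 17 × 23
51 = 3 × 17
LCM(391, 51) = 3 × 17 × 23 = 1173.
Smallest positive N is 1173 − 6 = 1167.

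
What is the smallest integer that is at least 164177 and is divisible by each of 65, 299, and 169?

174915

The integer must be a common multiple of 65, 299, and 169, so a multiple of their LCM.
65 = 5 × 13
299 = 13 × 23
169 = 13^2
LCM(65, 299, 169) = 5 × 13^2 × 23 = 19435.
Smallest multiple of 19435 that is ≥ 164177: ⌈164177/19435⌉ × 19435 = 9 × 19435 = 174915.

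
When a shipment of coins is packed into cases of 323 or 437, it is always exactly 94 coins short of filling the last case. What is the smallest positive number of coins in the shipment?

7335

Being 94 short of a full case of size k means N ≡ −94 (mod k), i.e. N + 94 is a multiple of each size.
323 = 17 × 19
437 = 19 × 23
LCM(323, 437) = 17 × 19 × 23 = 7429.
Smallest positive N is 7429 − 94 = 7335.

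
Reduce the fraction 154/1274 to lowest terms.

154 = 2 × 7 × 11
1274 = 2 × 7^2 × 13
gcd(154, 1274) = 2 × 7 = 14.
Divide numerator and denominator by 14: 154/1274 = 11/91.

11/91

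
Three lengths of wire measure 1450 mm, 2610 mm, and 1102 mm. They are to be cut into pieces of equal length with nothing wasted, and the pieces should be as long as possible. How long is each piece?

The greatest length dividing all of 1450, 2610, and 1102 is their gcd.
1450 = 2 × 5^2 × 29
2610 = 2 × 3^2 × 5 × 29
1102 = 2 × 19 × 29
gcd(1450, 2610, 1102) = 2 × 29 = 58.

58 mm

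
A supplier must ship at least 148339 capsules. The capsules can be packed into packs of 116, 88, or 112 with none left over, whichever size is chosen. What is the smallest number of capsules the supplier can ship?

178640

The number of capsules must be a common multiple of 116, 88, and 112, so a multiple of their LCM.
116 = 2^2 × 29
88 = 2^3 × 11
112 = 2^4 × 7
LCM(116, 88, 112) = 2^4 × 7 × 11 × 29 = 35728.
Smallest multiple of 35728 that is ≥ 148339: ⌈148339/35728⌉ × 35728 = 5 × 35728 = 178640.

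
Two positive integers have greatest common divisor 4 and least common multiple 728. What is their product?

2912

For any two positive integers, gcd × lcm = product = 4 × 728 = 2912.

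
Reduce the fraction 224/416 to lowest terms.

7/13

224 = 2^5 × 7
416 = 2^5 × 13
gcd(224, 416) = 2^5 = 32.
Divide numerator and denominator by 32: 224/416 = 7/13.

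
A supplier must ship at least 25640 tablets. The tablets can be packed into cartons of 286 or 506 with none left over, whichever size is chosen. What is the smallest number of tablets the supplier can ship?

26312

The number of tablets must be a common multiple of 286 and 506, so a multiple of their LCM.
286 = 2 × 11 × 13
506 = 2 × 11 × 23
LCM(286, 506) = 2 × 11 × 13 × 23 = 6578.
Smallest multiple of 6578 that is ≥ 25640: ⌈25640/6578⌉ × 6578 = 4 × 6578 = 26312.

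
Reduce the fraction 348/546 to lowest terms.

348 = 2^2 × 3 × 29
546 = 2 × 3 × 7 × 13
gcd(348, 546) = 2 × 3 = 6.
Divide numerator and denominator by 6: 348/546 = 58/91.

58/91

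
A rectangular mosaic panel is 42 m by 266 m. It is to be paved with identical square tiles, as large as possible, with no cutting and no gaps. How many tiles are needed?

Tile side = gcd(42, 266).
42 = 2 × 3 × 7
266 = 2 × 7 × 19
gcd(42, 266) = 2 × 7 = 14.
Tiles: (42/14) × (266/14) = 3 × 19 = 57.

57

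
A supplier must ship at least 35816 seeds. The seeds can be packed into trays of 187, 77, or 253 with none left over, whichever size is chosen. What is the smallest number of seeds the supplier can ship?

The number of seeds must be a common multiple of 187, 77, and 253, so a multiple of their LCM.
187 = 11 × 17
77 = 7 × 11
253 = 11 × 23
LCM(187, 77, 253) = 7 × 11 × 17 × 23 = 30107.
Smallest multiple of 30107 that is ≥ 35816: ⌈35816/30107⌉ × 30107 = 2 × 30107 = 60214.

60214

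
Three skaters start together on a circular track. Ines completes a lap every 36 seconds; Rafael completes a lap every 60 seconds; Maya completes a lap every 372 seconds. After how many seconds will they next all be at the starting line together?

5580 seconds

We need the least common multiple of the intervals.
36 = 2^2 × 3^2
60 = 2^2 × 3 × 5
372 = 2^2 × 3 × 31
LCM(36, 60, 372) = 2^2 × 3^2 × 5 × 31 = 5580.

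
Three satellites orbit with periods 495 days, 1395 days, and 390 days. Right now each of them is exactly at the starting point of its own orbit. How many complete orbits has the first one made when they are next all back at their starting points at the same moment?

All finish a whole number of cycles simultaneously at t = LCM of the periods.
495 = 3^2 × 5 × 11
1395 = 3^2 × 5 × 31
390 = 2 × 3 × 5 × 13
LCM(495, 1395, 390) = 2 × 3^2 × 5 × 11 × 13 × 31 = 398970.
Orbits for period 495: 398970 / 495 = 806.

806 orbits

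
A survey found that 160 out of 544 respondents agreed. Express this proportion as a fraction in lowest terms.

5/17

160 = 2^5 × 5
544 = 2^5 × 17
gcd(160, 544) = 2^5 = 32.
Divide numerator and denominator by 32: 160/544 = 5/17.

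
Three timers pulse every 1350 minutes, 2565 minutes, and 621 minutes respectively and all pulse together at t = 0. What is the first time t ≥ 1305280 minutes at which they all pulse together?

Joint pulses occur at multiples of LCM(1350, 2565, 621).
1350 = 2 × 3^3 × 5^2
2565 = 3^3 × 5 × 19
621 = 3^3 × 23
LCM(1350, 2565, 621) = 2 × 3^3 × 5^2 × 19 × 23 = 589950.
Smallest multiple of 589950 that is ≥ 1305280: ⌈1305280/589950⌉ × 589950 = 3 × 589950 = 1769850.

1769850 minutes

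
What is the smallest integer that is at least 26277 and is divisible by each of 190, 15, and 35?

27930

The integer must be a common multiple of 190, 15, and 35, so a multiple of their LCM.
190 = 2 × 5 × 19
15 = 3 × 5
35 = 5 × 7
LCM(190, 15, 35) = 2 × 3 × 5 × 7 × 19 = 3990.
Smallest multiple of 3990 that is ≥ 26277: ⌈26277/3990⌉ × 3990 = 7 × 3990 = 27930.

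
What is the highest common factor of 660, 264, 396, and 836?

660 = 2^2 × 3 × 5 × 11
264 = 2^3 × 3 × 11
396 = 2^2 × 3^2 × 11
836 = 2^2 × 11 × 19
gcd(660, 264, 396, 836) = 2^2 × 11 = 44.

44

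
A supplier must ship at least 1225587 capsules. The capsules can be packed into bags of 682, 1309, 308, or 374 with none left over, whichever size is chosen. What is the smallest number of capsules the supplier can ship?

1298528

The number of capsules must be a common multiple of 682, 1309, 308, and 374, so a multiple of their LCM.
682 = 2 × 11 × 31
1309 = 7 × 11 × 17
308 = 2^2 × 7 × 11
374 = 2 × 11 × 17
LCM(682, 1309, 308, 374) = 2^2 × 7 × 11 × 17 × 31 = 162316.
Smallest multiple of 162316 that is ≥ 1225587: ⌈1225587/162316⌉ × 162316 = 8 × 162316 = 1298528.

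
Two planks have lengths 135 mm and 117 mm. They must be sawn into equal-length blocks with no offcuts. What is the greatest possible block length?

9 mm

By the Euclidean algorithm:
135 = 1 × 117 + 18
117 = 6 × 18 + 9
18 = 2 × 9 + 0
gcd(135, 117) = 9.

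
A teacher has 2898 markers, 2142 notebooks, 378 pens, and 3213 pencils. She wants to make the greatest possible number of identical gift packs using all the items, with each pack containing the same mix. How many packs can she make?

The pack count must divide each quantity, so the greatest is gcd(2898, 2142, 378, 3213).
2898 = 2 × 3^2 × 7 × 23
2142 = 2 × 3^2 × 7 × 17
378 = 2 × 3^3 × 7
3213 = 3^3 × 7 × 17
gcd(2898, 2142, 378, 3213) = 3^2 × 7 = 63.

63 packs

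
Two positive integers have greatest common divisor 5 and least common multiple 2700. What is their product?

For any two positive integers, gcd × lcm = product = 5 × 2700 = 13500.

13500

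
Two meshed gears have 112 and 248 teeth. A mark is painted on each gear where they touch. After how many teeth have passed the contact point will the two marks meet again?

They coincide at every common multiple of the periods; the first is the LCM.
112 = 2^4 × 7
248 = 2^3 × 31
LCM(112, 248) = 2^4 × 7 × 31 = 3472.

3472 teeth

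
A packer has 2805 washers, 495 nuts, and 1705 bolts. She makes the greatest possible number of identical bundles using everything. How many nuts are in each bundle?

9

Number of bundles = gcd(2805, 495, 1705).
2805 = 3 × 5 × 11 × 17
495 = 3^2 × 5 × 11
1705 = 5 × 11 × 31
gcd(2805, 495, 1705) = 5 × 11 = 55.
nuts per bundle = 495 / 55 = 9.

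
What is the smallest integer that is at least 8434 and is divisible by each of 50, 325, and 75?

The integer must be a common multiple of 50, 325, and 75, so a multiple of their LCM.
50 = 2 × 5^2
325 = 5^2 × 13
75 = 3 × 5^2
LCM(50, 325, 75) = 2 × 3 × 5^2 × 13 = 1950.
Smallest multiple of 1950 that is ≥ 8434: ⌈8434/1950⌉ × 1950 = 5 × 1950 = 9750.

9750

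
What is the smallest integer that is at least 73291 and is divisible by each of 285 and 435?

74385

The integer must be a common multiple of 285 and 435, so a multiple of their LCM.
285 = 3 × 5 × 19
435 = 3 × 5 × 29
LCM(285, 435) = 3 × 5 × 19 × 29 = 8265.
Smallest multiple of 8265 that is ≥ 73291: ⌈73291/8265⌉ × 8265 = 9 × 8265 = 74385.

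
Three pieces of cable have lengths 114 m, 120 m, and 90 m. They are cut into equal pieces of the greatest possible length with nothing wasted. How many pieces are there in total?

54

Piece length = gcd(114, 120, 90).
114 = 2 × 3 × 19
120 = 2^3 × 3 × 5
90 = 2 × 3^2 × 5
gcd(114, 120, 90) = 2 × 3 = 6.
Total pieces = 114/6 + 120/6 + 90/6 = 19 + 20 + 15 = 54.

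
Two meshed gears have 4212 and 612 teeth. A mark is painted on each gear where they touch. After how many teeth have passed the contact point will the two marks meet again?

71604 teeth

The first simultaneous occurrence is after LCM of the individual periods.
4212 = 2^2 × 3^4 × 13
612 = 2^2 × 3^2 × 17
LCM(4212, 612) = 2^2 × 3^4 × 13 × 17 = 71604.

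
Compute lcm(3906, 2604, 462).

85932

3906 = 2 × 3^2 × 7 × 31
2604 = 2^2 × 3 × 7 × 31
462 = 2 × 3 × 7 × 11
LCM(3906, 2604, 462) = 2^2 × 3^2 × 7 × 11 × 31 = 85932.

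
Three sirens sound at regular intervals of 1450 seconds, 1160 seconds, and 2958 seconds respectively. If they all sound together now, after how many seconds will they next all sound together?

295800 seconds

They coincide at every common multiple of the periods; the first is the LCM.
1450 = 2 × 5^2 × 29
1160 = 2^3 × 5 × 29
2958 = 2 × 3 × 17 × 29
LCM(1450, 1160, 2958) = 2^3 × 3 × 5^2 × 17 × 29 = 295800.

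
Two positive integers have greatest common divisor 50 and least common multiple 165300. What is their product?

8265000

For any two positive integers, gcd × lcm = product = 50 × 165300 = 8265000.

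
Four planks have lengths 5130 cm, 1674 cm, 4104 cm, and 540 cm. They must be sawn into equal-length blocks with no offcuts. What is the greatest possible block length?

This is the greatest common divisor of 5130, 1674, 4104, and 540.
5130 = 2 × 3^3 × 5 × 19
1674 = 2 × 3^3 × 31
4104 = 2^3 × 3^3 × 19
540 = 2^2 × 3^3 × 5
gcd(5130, 1674, 4104, 540) = 2 × 3^3 = 54.

54 cm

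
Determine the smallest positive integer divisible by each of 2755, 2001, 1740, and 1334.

760380

2755 = 5 × 19 × 29
2001 = 3 × 23 × 29
1740 = 2^2 × 3 × 5 × 29
1334 = 2 × 23 × 29
LCM(2755, 2001, 1740, 1334) = 2^2 × 3 × 5 × 19 × 23 × 29 = 760380.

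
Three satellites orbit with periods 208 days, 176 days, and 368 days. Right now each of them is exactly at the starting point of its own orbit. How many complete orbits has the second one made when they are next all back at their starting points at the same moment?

They are all back at their starting positions together after one LCM of the periods.
208 = 2^4 × 13
176 = 2^4 × 11
368 = 2^4 × 23
LCM(208, 176, 368) = 2^4 × 11 × 13 × 23 = 52624.
Orbits for period 176: 52624 / 176 = 299.

299 orbits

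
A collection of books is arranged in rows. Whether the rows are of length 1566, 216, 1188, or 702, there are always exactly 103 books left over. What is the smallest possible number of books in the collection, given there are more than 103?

N − 103 must be a common multiple of 1566, 216, 1188, and 702.
1566 = 2 × 3^3 × 29
216 = 2^3 × 3^3
1188 = 2^2 × 3^3 × 11
702 = 2 × 3^3 × 13
LCM(1566, 216, 1188, 702) = 2^3 × 3^3 × 11 × 13 × 29 = 895752.
Smallest N > 103 is LCM + 103 = 895752 + 103 = 895855.

895855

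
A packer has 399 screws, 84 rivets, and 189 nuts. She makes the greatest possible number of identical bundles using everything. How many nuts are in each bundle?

9

Number of bundles = gcd(399, 84, 189).
399 = 3 × 7 × 19
84 = 2^2 × 3 × 7
189 = 3^3 × 7
gcd(399, 84, 189) = 3 × 7 = 21.
nuts per bundle = 189 / 21 = 9.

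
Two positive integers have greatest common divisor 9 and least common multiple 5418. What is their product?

For any two positive integers, gcd × lcm = product = 9 × 5418 = 48762.

48762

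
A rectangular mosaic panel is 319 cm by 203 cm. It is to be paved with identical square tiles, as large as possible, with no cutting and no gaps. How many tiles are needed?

77

Tile side = gcd(319, 203).
319 = 11 × 29
203 = 7 × 29
gcd(319, 203) = 29.
Tiles: (319/29) × (203/29) = 11 × 7 = 77.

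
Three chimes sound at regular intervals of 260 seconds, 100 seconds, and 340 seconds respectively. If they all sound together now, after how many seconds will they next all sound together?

They coincide at every common multiple of the periods; the first is the LCM.
260 = 2^2 × 5 × 13
100 = 2^2 × 5^2
340 = 2^2 × 5 × 17
LCM(260, 100, 340) = 2^2 × 5^2 × 13 × 17 = 22100.

22100 seconds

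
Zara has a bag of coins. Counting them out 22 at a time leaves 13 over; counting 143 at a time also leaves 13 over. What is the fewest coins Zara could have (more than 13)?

N − 13 must be a common multiple of 22 and 143.
22 = 2 × 11
143 = 11 × 13
LCM(22, 143) = 2 × 11 × 13 = 286.
Smallest N > 13 is LCM + 13 = 286 + 13 = 299.

299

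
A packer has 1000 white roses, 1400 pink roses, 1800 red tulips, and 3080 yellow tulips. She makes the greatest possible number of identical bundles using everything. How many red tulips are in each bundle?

45

Number of bundles = gcd(1000, 1400, 1800, 3080).
1000 = 2^3 × 5^3
1400 = 2^3 × 5^2 × 7
1800 = 2^3 × 3^2 × 5^2
3080 = 2^3 × 5 × 7 × 11
gcd(1000, 1400, 1800, 3080) = 2^3 × 5 = 40.
red tulips per bundle = 1800 / 40 = 45.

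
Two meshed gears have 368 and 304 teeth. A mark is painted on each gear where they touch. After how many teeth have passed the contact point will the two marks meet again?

6992 teeth

They coincide at every common multiple of the periods; the first is the LCM.
368 = 2^4 × 23
304 = 2^4 × 19
LCM(368, 304) = 2^4 × 19 × 23 = 6992.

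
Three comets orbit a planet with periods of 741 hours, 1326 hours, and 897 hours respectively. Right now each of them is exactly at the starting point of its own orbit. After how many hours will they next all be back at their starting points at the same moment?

579462 hours

The first simultaneous occurrence is after LCM of the individual periods.
741 = 3 × 13 × 19
1326 = 2 × 3 × 13 × 17
897 = 3 × 13 × 23
LCM(741, 1326, 897) = 2 × 3 × 13 × 17 × 19 × 23 = 579462.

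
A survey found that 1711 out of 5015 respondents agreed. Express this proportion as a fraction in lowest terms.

29/85

1711 = 29 × 59
5015 = 5 × 17 × 59
gcd(1711, 5015) = 59.
Divide numerator and denominator by 59: 1711/5015 = 29/85.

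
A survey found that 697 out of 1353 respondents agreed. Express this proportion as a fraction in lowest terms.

17/33

697 = 17 × 41
1353 = 3 × 11 × 41
gcd(697, 1353) = 41.
Divide numerator and denominator by 41: 697/1353 = 17/33.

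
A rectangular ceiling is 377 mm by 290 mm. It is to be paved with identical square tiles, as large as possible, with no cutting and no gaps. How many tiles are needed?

130

Tile side = gcd(377, 290).
377 = 13 × 29
290 = 2 × 5 × 29
gcd(377, 290) = 29.
Tiles: (377/29) × (290/29) = 13 × 10 = 130.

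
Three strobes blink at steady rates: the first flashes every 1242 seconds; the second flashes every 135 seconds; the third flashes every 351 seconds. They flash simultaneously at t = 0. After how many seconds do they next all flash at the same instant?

80730 seconds

We need the least common multiple of the intervals.
1242 = 2 × 3^3 × 23
135 = 3^3 × 5
351 = 3^3 × 13
LCM(1242, 135, 351) = 2 × 3^3 × 5 × 13 × 23 = 80730.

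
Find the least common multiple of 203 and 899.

203 = 7 × 29
899 = 29 × 31
LCM(203, 899) = 7 × 29 × 31 = 6293.

6293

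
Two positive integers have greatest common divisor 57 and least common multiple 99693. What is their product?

5682501

For any two positive integers, gcd × lcm = product = 57 × 99693 = 5682501.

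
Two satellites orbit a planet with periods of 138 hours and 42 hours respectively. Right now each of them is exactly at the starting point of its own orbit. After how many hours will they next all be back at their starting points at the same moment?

966 hours

They coincide at every common multiple of the periods; the first is the LCM.
138 = 2 × 3 × 23
42 = 2 × 3 × 7
LCM(138, 42) = 2 × 3 × 7 × 23 = 966.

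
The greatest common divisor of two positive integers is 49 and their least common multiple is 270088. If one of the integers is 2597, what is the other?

For two integers, gcd × lcm = product, so the other is (49 × 270088) / 2597 = 13234312 / 2597 = 5096.

5096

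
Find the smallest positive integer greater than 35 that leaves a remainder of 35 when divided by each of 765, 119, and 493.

N − 35 must be a common multiple of 765, 119, and 493.
765 = 3^2 × 5 × 17
119 = 7 × 17
493 = 17 × 29
LCM(765, 119, 493) = 3^2 × 5 × 7 × 17 × 29 = 155295.
Smallest N > 35 is LCM + 35 = 155295 + 35 = 155330.

155330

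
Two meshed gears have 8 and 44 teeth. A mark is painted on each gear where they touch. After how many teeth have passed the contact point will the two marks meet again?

We need the least common multiple of the intervals.
8 = 2^3
44 = 2^2 × 11
LCM(8, 44) = 2^3 × 11 = 88.

88 teeth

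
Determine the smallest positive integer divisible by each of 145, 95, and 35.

19285

145 = 5 × 29
95 = 5 × 19
35 = 5 × 7
LCM(145, 95, 35) = 5 × 7 × 19 × 29 = 19285.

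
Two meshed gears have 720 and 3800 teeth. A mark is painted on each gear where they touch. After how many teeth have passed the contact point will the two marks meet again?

68400 teeth

The first simultaneous occurrence is after LCM of the individual periods.
720 = 2^4 × 3^2 × 5
3800 = 2^3 × 5^2 × 19
LCM(720, 3800) = 2^4 × 3^2 × 5^2 × 19 = 68400.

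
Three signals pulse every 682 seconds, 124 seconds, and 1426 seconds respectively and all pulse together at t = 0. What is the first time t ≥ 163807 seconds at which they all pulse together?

188232 seconds

Joint pulses occur at multiples of LCM(682, 124, 1426).
682 = 2 × 11 × 31
124 = 2^2 × 31
1426 = 2 × 23 × 31
LCM(682, 124, 1426) = 2^2 × 11 × 23 × 31 = 31372.
Smallest multiple of 31372 that is ≥ 163807: ⌈163807/31372⌉ × 31372 = 6 × 31372 = 188232.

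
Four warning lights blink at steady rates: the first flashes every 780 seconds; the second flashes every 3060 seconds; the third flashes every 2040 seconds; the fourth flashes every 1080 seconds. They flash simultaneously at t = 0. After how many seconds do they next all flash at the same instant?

We need the least common multiple of the intervals.
780 = 2^2 × 3 × 5 × 13
3060 = 2^2 × 3^2 × 5 × 17
2040 = 2^3 × 3 × 5 × 17
1080 = 2^3 × 3^3 × 5
LCM(780, 3060, 2040, 1080) = 2^3 × 3^3 × 5 × 13 × 17 = 238680.

238680 seconds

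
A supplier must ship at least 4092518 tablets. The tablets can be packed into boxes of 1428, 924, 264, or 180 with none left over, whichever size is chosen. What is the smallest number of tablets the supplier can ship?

4241160

The number of tablets must be a common multiple of 1428, 924, 264, and 180, so a multiple of their LCM.
1428 = 2^2 × 3 × 7 × 17
924 = 2^2 × 3 × 7 × 11
264 = 2^3 × 3 × 11
180 = 2^2 × 3^2 × 5
LCM(1428, 924, 264, 180) = 2^3 × 3^2 × 5 × 7 × 11 × 17 = 471240.
Smallest multiple of 471240 that is ≥ 4092518: ⌈4092518/471240⌉ × 471240 = 9 × 471240 = 4241160.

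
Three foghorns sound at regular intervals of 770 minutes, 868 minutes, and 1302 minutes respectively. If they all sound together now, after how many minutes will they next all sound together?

143220 minutes

The first simultaneous occurrence is after LCM of the individual periods.
770 = 2 × 5 × 7 × 11
868 = 2^2 × 7 × 31
1302 = 2 × 3 × 7 × 31
LCM(770, 868, 1302) = 2^2 × 3 × 5 × 7 × 11 × 31 = 143220.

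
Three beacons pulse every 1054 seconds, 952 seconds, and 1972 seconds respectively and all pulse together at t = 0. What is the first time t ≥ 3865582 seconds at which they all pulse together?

4279240 seconds

Joint pulses occur at multiples of LCM(1054, 952, 1972).
1054 = 2 × 17 × 31
952 = 2^3 × 7 × 17
1972 = 2^2 × 17 × 29
LCM(1054, 952, 1972) = 2^3 × 7 × 17 × 29 × 31 = 855848.
Smallest multiple of 855848 that is ≥ 3865582: ⌈3865582/855848⌉ × 855848 = 5 × 855848 = 4279240.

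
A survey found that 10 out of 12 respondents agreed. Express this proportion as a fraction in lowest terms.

10 = 2 × 5
12 = 2^2 × 3
gcd(10, 12) = 2.
Divide numerator and denominator by 2: 10/12 = 5/6.

5/6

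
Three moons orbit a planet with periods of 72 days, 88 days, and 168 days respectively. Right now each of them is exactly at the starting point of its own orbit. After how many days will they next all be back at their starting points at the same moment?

The first simultaneous occurrence is after LCM of the individual periods.
72 = 2^3 × 3^2
88 = 2^3 × 11
168 = 2^3 × 3 × 7
LCM(72, 88, 168) = 2^3 × 3^2 × 7 × 11 = 5544.

5544 days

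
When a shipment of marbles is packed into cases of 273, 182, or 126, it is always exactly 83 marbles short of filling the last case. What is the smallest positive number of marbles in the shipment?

1555

Being 83 short of a full case of size k means N ≡ −83 (mod k), i.e. N + 83 is a multiple of each size.
273 = 3 × 7 × 13
182 = 2 × 7 × 13
126 = 2 × 3^2 × 7
LCM(273, 182, 126) = 2 × 3^2 × 7 × 13 = 1638.
Smallest positive N is 1638 − 83 = 1555.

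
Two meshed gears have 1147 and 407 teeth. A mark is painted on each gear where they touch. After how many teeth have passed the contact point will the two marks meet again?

12617 teeth

The first simultaneous occurrence is after LCM of the individual periods.
1147 = 31 × 37
407 = 11 × 37
LCM(1147, 407) = 11 × 31 × 37 = 12617.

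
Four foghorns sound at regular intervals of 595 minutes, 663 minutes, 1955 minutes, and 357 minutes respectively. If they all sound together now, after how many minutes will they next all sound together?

The first simultaneous occurrence is after LCM of the individual periods.
595 = 5 × 7 × 17
663 = 3 × 13 × 17
1955 = 5 × 17 × 23
357 = 3 × 7 × 17
LCM(595, 663, 1955, 357) = 3 × 5 × 7 × 13 × 17 × 23 = 533715.

533715 minutes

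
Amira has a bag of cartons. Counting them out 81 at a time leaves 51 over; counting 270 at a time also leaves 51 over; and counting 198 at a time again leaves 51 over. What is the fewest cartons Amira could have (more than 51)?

8961

N − 51 must be a common multiple of 81, 270, and 198.
81 = 3^4
270 = 2 × 3^3 × 5
198 = 2 × 3^2 × 11
LCM(81, 270, 198) = 2 × 3^4 × 5 × 11 = 8910.
Smallest N > 51 is LCM + 51 = 8910 + 51 = 8961.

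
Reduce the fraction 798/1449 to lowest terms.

38/69

798 = 2 × 3 × 7 × 19
1449 = 3^2 × 7 × 23
gcd(798, 1449) = 3 × 7 = 21.
Divide numerator and denominator by 21: 798/1449 = 38/69.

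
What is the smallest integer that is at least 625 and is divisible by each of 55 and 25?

825

The integer must be a common multiple of 55 and 25, so a multiple of their LCM.
55 = 5 × 11
25 = 5^2
LCM(55, 25) = 5^2 × 11 = 275.
Smallest multiple of 275 that is ≥ 625: ⌈625/275⌉ × 275 = 3 × 275 = 825.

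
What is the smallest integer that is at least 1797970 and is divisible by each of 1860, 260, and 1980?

The integer must be a common multiple of 1860, 260, and 1980, so a multiple of their LCM.
1860 = 2^2 × 3 × 5 × 31
260 = 2^2 × 5 × 13
1980 = 2^2 × 3^2 × 5 × 11
LCM(1860, 260, 1980) = 2^2 × 3^2 × 5 × 11 × 13 × 31 = 797940.
Smallest multiple of 797940 that is ≥ 1797970: ⌈1797970/797940⌉ × 797940 = 3 × 797940 = 2393820.

2393820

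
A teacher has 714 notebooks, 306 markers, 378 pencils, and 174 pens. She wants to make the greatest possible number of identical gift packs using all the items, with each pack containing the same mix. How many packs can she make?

6 packs

The pack count must divide each quantity, so the greatest is gcd(714, 306, 378, 174).
714 = 2 × 3 × 7 × 17
306 = 2 × 3^2 × 17
378 = 2 × 3^3 × 7
174 = 2 × 3 × 29
gcd(714, 306, 378, 174) = 2 × 3 = 6.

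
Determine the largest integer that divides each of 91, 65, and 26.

13

91 = 7 × 13
65 = 5 × 13
26 = 2 × 13
gcd(91, 65, 26) = 13.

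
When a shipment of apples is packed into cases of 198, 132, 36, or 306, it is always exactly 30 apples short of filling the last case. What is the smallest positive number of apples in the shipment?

Being 30 short of a full case of size k means N ≡ −30 (mod k), i.e. N + 30 is a multiple of each size.
198 = 2 × 3^2 × 11
132 = 2^2 × 3 × 11
36 = 2^2 × 3^2
306 = 2 × 3^2 × 17
LCM(198, 132, 36, 306) = 2^2 × 3^2 × 11 × 17 = 6732.
Smallest positive N is 6732 − 30 = 6702.

6702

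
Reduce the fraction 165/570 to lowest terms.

165 = 3 × 5 × 11
570 = 2 × 3 × 5 × 19
gcd(165, 570) = 3 × 5 = 15.
Divide numerator and denominator by 15: 165/570 = 11/38.

11/38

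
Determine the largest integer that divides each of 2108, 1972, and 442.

2108 = 2^2 × 17 × 31
1972 = 2^2 × 17 × 29
442 = 2 × 13 × 17
gcd(2108, 1972, 442) = 2 × 17 = 34.

34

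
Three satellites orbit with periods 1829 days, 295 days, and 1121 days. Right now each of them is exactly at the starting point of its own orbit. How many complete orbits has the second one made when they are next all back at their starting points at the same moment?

The first common completion time is the LCM of the periods.
1829 = 31 × 59
295 = 5 × 59
1121 = 19 × 59
LCM(1829, 295, 1121) = 5 × 19 × 31 × 59 = 173755.
Orbits for period 295: 173755 / 295 = 589.

589 orbits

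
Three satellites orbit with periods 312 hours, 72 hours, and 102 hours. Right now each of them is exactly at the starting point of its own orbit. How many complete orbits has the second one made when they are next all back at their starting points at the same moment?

They are all back at their starting positions together after one LCM of the periods.
312 = 2^3 × 3 × 13
72 = 2^3 × 3^2
102 = 2 × 3 × 17
LCM(312, 72, 102) = 2^3 × 3^2 × 13 × 17 = 15912.
Orbits for period 72: 15912 / 72 = 221.

221 orbits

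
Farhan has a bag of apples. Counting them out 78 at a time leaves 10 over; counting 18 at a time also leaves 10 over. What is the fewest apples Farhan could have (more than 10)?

N − 10 must be a common multiple of 78 and 18.
78 = 2 × 3 × 13
18 = 2 × 3^2
LCM(78, 18) = 2 × 3^2 × 13 = 234.
Smallest N > 10 is LCM + 10 = 234 + 10 = 244.

244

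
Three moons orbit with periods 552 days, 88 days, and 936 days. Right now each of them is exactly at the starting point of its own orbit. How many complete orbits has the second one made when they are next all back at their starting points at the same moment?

2691 orbits

All finish a whole number of cycles simultaneously at t = LCM of the periods.
552 = 2^3 × 3 × 23
88 = 2^3 × 11
936 = 2^3 × 3^2 × 13
LCM(552, 88, 936) = 2^3 × 3^2 × 11 × 13 × 23 = 236808.
Orbits for period 88: 236808 / 88 = 2691.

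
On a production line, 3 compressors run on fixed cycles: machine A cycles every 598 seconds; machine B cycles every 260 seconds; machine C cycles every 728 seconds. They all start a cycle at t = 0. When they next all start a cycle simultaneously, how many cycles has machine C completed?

115 cycles

The first common completion time is the LCM of the periods.
598 = 2 × 13 × 23
260 = 2^2 × 5 × 13
728 = 2^3 × 7 × 13
LCM(598, 260, 728) = 2^3 × 5 × 7 × 13 × 23 = 83720.
Cycles for period 728: 83720 / 728 = 115.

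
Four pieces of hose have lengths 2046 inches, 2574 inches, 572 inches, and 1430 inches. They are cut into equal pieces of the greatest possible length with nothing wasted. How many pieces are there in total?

301

Piece length = gcd(2046, 2574, 572, 1430).
2046 = 2 × 3 × 11 × 31
2574 = 2 × 3^2 × 11 × 13
572 = 2^2 × 11 × 13
1430 = 2 × 5 × 11 × 13
gcd(2046, 2574, 572, 1430) = 2 × 11 = 22.
Total pieces = 2046/22 + 2574/22 + 572/22 + 1430/22 = 93 + 117 + 26 + 65 = 301.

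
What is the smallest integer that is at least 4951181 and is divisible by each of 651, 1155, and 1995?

The integer must be a common multiple of 651, 1155, and 1995, so a multiple of their LCM.
651 = 3 × 7 × 31
1155 = 3 × 5 × 7 × 11
1995 = 3 × 5 × 7 × 19
LCM(651, 1155, 1995) = 3 × 5 × 7 × 11 × 19 × 31 = 680295.
Smallest multiple of 680295 that is ≥ 4951181: ⌈4951181/680295⌉ × 680295 = 8 × 680295 = 5442360.

5442360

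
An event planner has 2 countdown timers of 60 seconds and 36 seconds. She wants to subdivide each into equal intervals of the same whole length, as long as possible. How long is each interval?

By the Euclidean algorithm:
60 = 1 × 36 + 24
36 = 1 × 24 + 12
24 = 2 × 12 + 0
gcd(60, 36) = 12.

12 seconds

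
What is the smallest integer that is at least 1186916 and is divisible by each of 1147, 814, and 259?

1236466

The integer must be a common multiple of 1147, 814, and 259, so a multiple of their LCM.
1147 = 31 × 37
814 = 2 × 11 × 37
259 = 7 × 37
LCM(1147, 814, 259) = 2 × 7 × 11 × 31 × 37 = 176638.
Smallest multiple of 176638 that is ≥ 1186916: ⌈1186916/176638⌉ × 176638 = 7 × 176638 = 1236466.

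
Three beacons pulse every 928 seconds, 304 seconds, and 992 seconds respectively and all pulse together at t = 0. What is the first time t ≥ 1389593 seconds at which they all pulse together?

Joint pulses occur at multiples of LCM(928, 304, 992).
928 = 2^5 × 29
304 = 2^4 × 19
992 = 2^5 × 31
LCM(928, 304, 992) = 2^5 × 19 × 29 × 31 = 546592.
Smallest multiple of 546592 that is ≥ 1389593: ⌈1389593/546592⌉ × 546592 = 3 × 546592 = 1639776.

1639776 seconds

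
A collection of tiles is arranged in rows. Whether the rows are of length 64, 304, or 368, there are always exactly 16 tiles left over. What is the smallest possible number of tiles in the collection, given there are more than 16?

27984

N − 16 must be a common multiple of 64, 304, and 368.
64 = 2^6
304 = 2^4 × 19
368 = 2^4 × 23
LCM(64, 304, 368) = 2^6 × 19 × 23 = 27968.
Smallest N > 16 is LCM + 16 = 27968 + 16 = 27984.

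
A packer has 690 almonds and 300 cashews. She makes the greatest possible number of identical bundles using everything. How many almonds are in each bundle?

Number of bundles = gcd(690, 300).
690 = 2 × 3 × 5 × 23
300 = 2^2 × 3 × 5^2
gcd(690, 300) = 2 × 3 × 5 = 30.
almonds per bundle = 690 / 30 = 23.

23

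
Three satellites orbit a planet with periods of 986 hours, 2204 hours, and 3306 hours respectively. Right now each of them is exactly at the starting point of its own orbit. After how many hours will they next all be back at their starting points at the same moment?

They coincide at every common multiple of the periods; the first is the LCM.
986 = 2 × 17 × 29
2204 = 2^2 × 19 × 29
3306 = 2 × 3 × 19 × 29
LCM(986, 2204, 3306) = 2^2 × 3 × 17 × 19 × 29 = 112404.

112404 hours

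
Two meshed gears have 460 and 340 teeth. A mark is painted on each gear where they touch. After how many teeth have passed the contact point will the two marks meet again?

We need the least common multiple of the intervals.
460 = 2^2 × 5 × 23
340 = 2^2 × 5 × 17
LCM(460, 340) = 2^2 × 5 × 17 × 23 = 7820.

7820 teeth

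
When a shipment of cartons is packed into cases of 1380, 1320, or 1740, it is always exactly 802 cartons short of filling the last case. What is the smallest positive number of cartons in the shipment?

Being 802 short of a full case of size k means N ≡ −802 (mod k), i.e. N + 802 is a multiple of each size.
1380 = 2^2 × 3 × 5 × 23
1320 = 2^3 × 3 × 5 × 11
1740 = 2^2 × 3 × 5 × 29
LCM(1380, 1320, 1740) = 2^3 × 3 × 5 × 11 × 23 × 29 = 880440.
Smallest positive N is 880440 − 802 = 879638.

879638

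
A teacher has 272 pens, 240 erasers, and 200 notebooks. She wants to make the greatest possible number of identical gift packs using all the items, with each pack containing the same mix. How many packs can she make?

8 packs

The pack count must divide each quantity, so the greatest is gcd(272, 240, 200).
272 = 2^4 × 17
240 = 2^4 × 3 × 5
200 = 2^3 × 5^2
gcd(272, 240, 200) = 2^3 = 8.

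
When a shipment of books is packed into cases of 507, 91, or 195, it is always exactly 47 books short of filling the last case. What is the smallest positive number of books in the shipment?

17698

Being 47 short of a full case of size k means N ≡ −47 (mod k), i.e. N + 47 is a multiple of each size.
507 = 3 × 13^2
91 = 7 × 13
195 = 3 × 5 × 13
LCM(507, 91, 195) = 3 × 5 × 7 × 13^2 = 17745.
Smallest positive N is 17745 − 47 = 17698.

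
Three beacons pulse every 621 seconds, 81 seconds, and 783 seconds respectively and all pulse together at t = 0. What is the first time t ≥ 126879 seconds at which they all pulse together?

162081 seconds

Joint pulses occur at multiples of LCM(621, 81, 783).
621 = 3^3 × 23
81 = 3^4
783 = 3^3 × 29
LCM(621, 81, 783) = 3^4 × 23 × 29 = 54027.
Smallest multiple of 54027 that is ≥ 126879: ⌈126879/54027⌉ × 54027 = 3 × 54027 = 162081.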